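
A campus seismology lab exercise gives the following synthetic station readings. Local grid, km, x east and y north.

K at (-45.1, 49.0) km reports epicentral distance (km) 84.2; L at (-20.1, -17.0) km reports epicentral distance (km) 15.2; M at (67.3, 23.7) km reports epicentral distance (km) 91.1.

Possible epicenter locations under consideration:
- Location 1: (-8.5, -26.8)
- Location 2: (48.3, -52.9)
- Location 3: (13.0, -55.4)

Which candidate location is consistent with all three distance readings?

Location 1

For each candidate, compare |candidate − station| to the reported distance:
Location 1: residuals K 0.0, L 0.0, M 0.0 → max 0.0 km
Location 2: residuals K 54.0, L 62.0, M 12.2 → max 62.0 km
Location 3: residuals K 35.3, L 35.5, M 4.8 → max 35.5 km
Only Location 1 has all residuals ≈ 0.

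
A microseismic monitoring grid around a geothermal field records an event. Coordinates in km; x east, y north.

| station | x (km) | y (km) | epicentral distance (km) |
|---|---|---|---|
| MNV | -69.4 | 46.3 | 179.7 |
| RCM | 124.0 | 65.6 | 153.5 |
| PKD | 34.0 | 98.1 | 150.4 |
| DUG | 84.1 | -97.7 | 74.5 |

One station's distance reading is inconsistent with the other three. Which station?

MNV

Solve using three stations at a time. Using RCM, PKD, DUG (subtract circle equations pairwise → linear system) gives (x, y) ≈ (25.4, -52.0).
Distances from that point to each station vs reported:
  MNV: calculated 136.6 vs reported 179.7 → residual 43.1 km
  RCM: calculated 153.4 vs reported 153.5 → residual 0.1 km
  PKD: calculated 150.3 vs reported 150.4 → residual 0.1 km
  DUG: calculated 74.4 vs reported 74.5 → residual 0.1 km
RCM, PKD, DUG are mutually consistent (residuals ≈ 0); MNV is off by 43.1 km.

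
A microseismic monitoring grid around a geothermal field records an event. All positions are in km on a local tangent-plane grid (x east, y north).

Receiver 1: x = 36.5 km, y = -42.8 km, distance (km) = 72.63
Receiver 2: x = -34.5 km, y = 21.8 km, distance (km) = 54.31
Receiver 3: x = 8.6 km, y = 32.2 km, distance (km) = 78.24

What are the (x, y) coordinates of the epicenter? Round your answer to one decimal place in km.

(-35.4, -32.5)

Circle about each station: (x − 36.5)² + (y + 42.8)² = 72.63²; (x + 34.5)² + (y − 21.8)² = 54.31²; (x − 8.6)² + (y − 32.2)² = 78.24².
Subtracting the Receiver 1 equation from the Receiver 2 and Receiver 3 equations removes the quadratic terms:
-142.0 x + 129.2 y = 826.94
-55.8 x + 150.0 y = -2899.67
Solving the 2×2 system: x ≈ -35.4, y ≈ -32.5 km.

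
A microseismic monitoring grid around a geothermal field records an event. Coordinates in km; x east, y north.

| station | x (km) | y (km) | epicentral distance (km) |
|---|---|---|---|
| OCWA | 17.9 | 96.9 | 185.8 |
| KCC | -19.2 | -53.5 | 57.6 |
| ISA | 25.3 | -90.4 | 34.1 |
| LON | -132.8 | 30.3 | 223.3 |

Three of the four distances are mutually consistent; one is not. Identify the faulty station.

KCC

Solve using three stations at a time. Using OCWA, ISA, LON (subtract circle equations pairwise → linear system) gives (x, y) ≈ (58.8, -84.3).
Distances from that point to each station vs reported:
  OCWA: calculated 185.8 vs reported 185.8 → residual 0.0 km
  KCC: calculated 83.9 vs reported 57.6 → residual 26.3 km
  ISA: calculated 34.1 vs reported 34.1 → residual 0.0 km
  LON: calculated 223.3 vs reported 223.3 → residual 0.0 km
OCWA, ISA, LON are mutually consistent (residuals ≈ 0); KCC is off by 26.3 km.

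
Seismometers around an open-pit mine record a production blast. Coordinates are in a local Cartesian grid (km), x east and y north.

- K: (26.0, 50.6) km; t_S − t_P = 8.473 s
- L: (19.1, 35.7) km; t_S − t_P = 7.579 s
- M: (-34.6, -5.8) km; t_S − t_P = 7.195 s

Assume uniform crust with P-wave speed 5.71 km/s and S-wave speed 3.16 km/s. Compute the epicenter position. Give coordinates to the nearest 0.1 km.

Distance from S−P lag: d = Δt · v_P v_S / (v_P − v_S) = Δt · (5.71·3.16)/(5.71−3.16) ≈ 7.0759·Δt.
So d_K = 59.95, d_L = 53.63, d_M = 50.91 km.
Circle about each station: (x − 26.0)² + (y − 50.6)² = 59.95²; (x − 19.1)² + (y − 35.7)² = 53.63²; (x + 34.6)² + (y + 5.8)² = 50.91².
Subtracting the K equation from the L and M equations removes the quadratic terms:
-13.8 x − 29.8 y = -879.23
-121.2 x − 112.8 y = -1003.39
Solving the 2×2 system: x ≈ -33.7, y ≈ 45.1 km.
Check against K (with the unrounded x, y): √((x − 26.0)²+(y − 50.6)²) = 59.96 ≈ 59.95 km. ✓

x ≈ -33.7 km, y ≈ 45.1 km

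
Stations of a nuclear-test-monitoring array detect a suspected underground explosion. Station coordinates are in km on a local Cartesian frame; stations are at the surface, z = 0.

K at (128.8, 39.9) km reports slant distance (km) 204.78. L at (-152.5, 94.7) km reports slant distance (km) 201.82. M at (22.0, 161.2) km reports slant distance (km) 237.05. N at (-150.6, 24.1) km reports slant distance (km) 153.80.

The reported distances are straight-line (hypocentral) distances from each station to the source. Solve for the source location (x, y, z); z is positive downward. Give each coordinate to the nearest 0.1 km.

Each station gives a sphere (x−x_i)² + (y−y_i)² + z² = d_i² (stations at z=0).
Subtracting the K sphere from L and M: z² cancels, leaving linear equations in x and y:
-562.6 x + 109.6 y = 15246.43
-213.6 x + 242.6 y = -5969.86
Solving: x ≈ -38.497, y ≈ -58.503 km (keep extra digits for the depth step; rounded: -38.5, -58.5).
Then from the K sphere: z² = 204.78² − (x − 128.8)² − (y − 39.9)² with x = -38.497, y = -58.503, so z ≈ 65.295 ≈ 65.3 km.
Check against N (with the unrounded solution): distance 153.80 ≈ 153.80 km. ✓

x ≈ -38.5 km, y ≈ -58.5 km, depth ≈ 65.3 km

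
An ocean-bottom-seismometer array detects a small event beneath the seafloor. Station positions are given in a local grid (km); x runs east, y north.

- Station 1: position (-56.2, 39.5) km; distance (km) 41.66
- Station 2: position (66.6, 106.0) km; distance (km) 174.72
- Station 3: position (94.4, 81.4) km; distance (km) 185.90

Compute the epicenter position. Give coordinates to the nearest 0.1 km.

x ≈ -73.5 km, y ≈ 1.6 km

Circle about each station: (x + 56.2)² + (y − 39.5)² = 41.66²; (x − 66.6)² + (y − 106.0)² = 174.72²; (x − 94.4)² + (y − 81.4)² = 185.90².
Subtracting pairs of circle equations eliminates x²+y² and gives linear equations (the radical axes):
245.6 x + 133.0 y = -17838.65
301.2 x + 83.8 y = -22004.62
Solving the 2×2 system: x ≈ -73.5, y ≈ 1.6 km.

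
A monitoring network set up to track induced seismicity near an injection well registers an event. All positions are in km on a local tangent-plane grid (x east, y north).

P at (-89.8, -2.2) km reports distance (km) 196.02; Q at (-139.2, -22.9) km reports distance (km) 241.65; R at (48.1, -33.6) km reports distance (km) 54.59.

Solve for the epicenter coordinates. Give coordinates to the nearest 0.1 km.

Circle about each station: (x + 89.8)² + (y + 2.2)² = 196.02²; (x + 139.2)² + (y + 22.9)² = 241.65²; (x − 48.1)² + (y + 33.6)² = 54.59².
Subtracting the P equation from the Q and R equations removes the quadratic terms:
-98.8 x − 41.4 y = -8138.71
275.8 x − 62.8 y = 30817.46
Solving the 2×2 system: x ≈ 101.4, y ≈ -45.4 km.
Check against P (with the unrounded x, y): √((x + 89.8)²+(y + 2.2)²) = 196.02 ≈ 196.02 km. ✓

101.4 km east, -45.4 km north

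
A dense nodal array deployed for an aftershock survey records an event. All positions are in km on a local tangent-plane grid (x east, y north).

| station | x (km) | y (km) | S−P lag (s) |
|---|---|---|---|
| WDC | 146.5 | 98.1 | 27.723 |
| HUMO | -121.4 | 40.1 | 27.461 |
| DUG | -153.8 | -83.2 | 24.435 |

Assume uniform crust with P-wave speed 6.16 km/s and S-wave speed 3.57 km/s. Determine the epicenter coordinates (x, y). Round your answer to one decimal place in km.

Distance from S−P lag: d = Δt · v_P v_S / (v_P − v_S) = Δt · (6.16·3.57)/(6.16−3.57) ≈ 8.4908·Δt.
So d_WDC = 235.39, d_HUMO = 233.17, d_DUG = 207.47 km.
Circle about each station: (x − 146.5)² + (y − 98.1)² = 235.39²; (x + 121.4)² + (y − 40.1)² = 233.17²; (x + 153.8)² + (y + 83.2)² = 207.47².
Subtracting the WDC equation from the HUMO and DUG equations removes the quadratic terms:
-535.8 x − 116.0 y = -13699.69
-600.6 x − 362.6 y = 11855.47
Solving the 2×2 system: x ≈ 50.9, y ≈ -117.0 km.

(50.9, -117.0)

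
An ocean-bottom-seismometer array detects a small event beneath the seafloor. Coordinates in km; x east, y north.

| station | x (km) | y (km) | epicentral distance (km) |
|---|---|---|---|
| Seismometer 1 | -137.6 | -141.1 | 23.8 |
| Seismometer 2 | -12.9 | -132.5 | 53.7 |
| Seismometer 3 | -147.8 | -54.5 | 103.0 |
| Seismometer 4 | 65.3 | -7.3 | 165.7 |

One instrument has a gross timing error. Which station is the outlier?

Seismometer 1

Solve using three stations at a time. Using Seismometer 2, Seismometer 3, Seismometer 4 (subtract circle equations pairwise → linear system) gives (x, y) ≈ (-62.7, -112.5).
Distances from that point to each station vs reported:
  Seismometer 1: calculated 80.2 vs reported 23.8 → residual 56.4 km
  Seismometer 2: calculated 53.7 vs reported 53.7 → residual 0.0 km
  Seismometer 3: calculated 103.0 vs reported 103.0 → residual 0.0 km
  Seismometer 4: calculated 165.7 vs reported 165.7 → residual 0.0 km
Seismometer 2, Seismometer 3, Seismometer 4 are mutually consistent (residuals ≈ 0); Seismometer 1 is off by 56.4 km.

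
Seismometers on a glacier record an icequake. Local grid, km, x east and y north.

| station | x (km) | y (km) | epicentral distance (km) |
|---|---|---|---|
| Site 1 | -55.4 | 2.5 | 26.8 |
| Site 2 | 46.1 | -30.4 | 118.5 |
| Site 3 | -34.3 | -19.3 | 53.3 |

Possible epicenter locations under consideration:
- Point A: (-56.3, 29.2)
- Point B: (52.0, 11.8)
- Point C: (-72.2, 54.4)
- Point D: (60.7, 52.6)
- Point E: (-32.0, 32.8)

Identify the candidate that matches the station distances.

For each candidate, compare |candidate − station| to the reported distance:
Point A: residuals Site 1 0.1, Site 2 0.0, Site 3 0.0 → max 0.1 km
Point B: residuals Site 1 81.0, Site 2 75.9, Site 3 38.4 → max 81.0 km
Point C: residuals Site 1 27.8, Site 2 27.1, Site 3 29.6 → max 29.6 km
Point D: residuals Site 1 99.6, Site 2 34.2, Site 3 65.8 → max 99.6 km
Point E: residuals Site 1 11.5, Site 2 18.0, Site 3 1.1 → max 18.0 km
Only Point A has all residuals ≈ 0.

Point A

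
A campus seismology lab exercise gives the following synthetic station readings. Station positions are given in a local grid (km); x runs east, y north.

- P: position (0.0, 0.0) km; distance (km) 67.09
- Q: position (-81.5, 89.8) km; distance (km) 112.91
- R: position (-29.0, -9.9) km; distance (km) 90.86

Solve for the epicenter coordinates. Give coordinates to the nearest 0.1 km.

Circle about each station: x² + y² = 67.09²; (x + 81.5)² + (y − 89.8)² = 112.91²; (x + 29.0)² + (y + 9.9)² = 90.86².
Subtracting the P equation from the Q and R equations removes the quadratic terms:
-163.0 x + 179.6 y = 6458.69
-58.0 x − 19.8 y = -2815.46
Solving the 2×2 system: x ≈ 27.7, y ≈ 61.1 km.

(27.7, 61.1)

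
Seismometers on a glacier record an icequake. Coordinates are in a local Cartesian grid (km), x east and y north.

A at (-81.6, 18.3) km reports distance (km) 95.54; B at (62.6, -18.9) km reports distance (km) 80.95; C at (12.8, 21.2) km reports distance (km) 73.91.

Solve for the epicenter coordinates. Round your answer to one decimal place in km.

(-12.9, -48.1)

Circle about each station: (x + 81.6)² + (y − 18.3)² = 95.54²; (x − 62.6)² + (y + 18.9)² = 80.95²; (x − 12.8)² + (y − 21.2)² = 73.91².
Subtracting the A equation from the B and C equations removes the quadratic terms:
288.4 x − 74.4 y = -142.49
188.8 x + 5.8 y = -2714.97
Solving the 2×2 system: x ≈ -12.9, y ≈ -48.1 km.
Check against A (with the unrounded x, y): √((x + 81.6)²+(y − 18.3)²) = 95.54 ≈ 95.54 km. ✓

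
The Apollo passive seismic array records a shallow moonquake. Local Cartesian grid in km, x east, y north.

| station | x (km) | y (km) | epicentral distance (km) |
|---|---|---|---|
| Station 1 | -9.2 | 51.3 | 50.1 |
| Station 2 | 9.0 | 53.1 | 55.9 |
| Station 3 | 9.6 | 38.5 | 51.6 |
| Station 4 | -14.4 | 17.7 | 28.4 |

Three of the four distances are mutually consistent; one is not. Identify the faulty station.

Station 1

Solve using three stations at a time. Using Station 2, Station 3, Station 4 (subtract circle equations pairwise → linear system) gives (x, y) ≈ (-40.9, 27.9).
Distances from that point to each station vs reported:
  Station 1: calculated 39.4 vs reported 50.1 → residual 10.7 km
  Station 2: calculated 55.9 vs reported 55.9 → residual 0.0 km
  Station 3: calculated 51.6 vs reported 51.6 → residual 0.0 km
  Station 4: calculated 28.4 vs reported 28.4 → residual 0.0 km
Station 2, Station 3, Station 4 are mutually consistent (residuals ≈ 0); Station 1 is off by 10.7 km.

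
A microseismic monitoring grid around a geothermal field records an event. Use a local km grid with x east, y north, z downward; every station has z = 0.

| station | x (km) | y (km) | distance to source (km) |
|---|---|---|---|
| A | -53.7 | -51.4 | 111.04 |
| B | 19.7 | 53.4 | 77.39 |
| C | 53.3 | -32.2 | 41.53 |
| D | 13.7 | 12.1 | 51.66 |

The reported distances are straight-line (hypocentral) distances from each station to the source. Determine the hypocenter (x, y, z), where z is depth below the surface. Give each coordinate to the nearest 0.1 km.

(43.9, -11.4, 34.7)

Each station gives a sphere (x−x_i)² + (y−y_i)² + z² = d_i² (stations at z=0).
Subtracting the A sphere from B and C: z² cancels, leaving linear equations in x and y:
146.8 x + 209.6 y = 4054.67
214.0 x + 38.4 y = 8957.22
Solving: x ≈ 43.902, y ≈ -11.404 km (keep extra digits for the depth step; rounded: 43.9, -11.4).
Then from the A sphere: z² = 111.04² − (x + 53.7)² − (y + 51.4)² with x = 43.902, y = -11.404, so z ≈ 34.699 ≈ 34.7 km.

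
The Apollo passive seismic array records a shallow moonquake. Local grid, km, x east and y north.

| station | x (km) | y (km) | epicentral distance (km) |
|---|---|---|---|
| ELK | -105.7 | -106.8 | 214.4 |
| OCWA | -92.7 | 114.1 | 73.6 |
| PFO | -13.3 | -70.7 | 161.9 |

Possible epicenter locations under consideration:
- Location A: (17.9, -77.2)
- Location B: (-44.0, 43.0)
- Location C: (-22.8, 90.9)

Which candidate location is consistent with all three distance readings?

Location C

For each candidate, compare |candidate − station| to the reported distance:
Location A: residuals ELK 87.3, OCWA 147.4, PFO 130.0 → max 147.4 km
Location B: residuals ELK 52.4, OCWA 12.6, PFO 44.1 → max 52.4 km
Location C: residuals ELK 0.0, OCWA 0.0, PFO 0.0 → max 0.0 km
Only Location C has all residuals ≈ 0.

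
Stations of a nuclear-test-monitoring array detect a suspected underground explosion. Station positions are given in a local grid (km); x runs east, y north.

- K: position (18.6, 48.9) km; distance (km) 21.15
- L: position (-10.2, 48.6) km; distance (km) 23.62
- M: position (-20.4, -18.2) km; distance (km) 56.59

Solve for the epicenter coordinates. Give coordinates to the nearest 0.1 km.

Circle about each station: (x − 18.6)² + (y − 48.9)² = 21.15²; (x + 10.2)² + (y − 48.6)² = 23.62²; (x + 20.4)² + (y + 18.2)² = 56.59².
Subtracting the K equation from the L and M equations removes the quadratic terms:
-57.6 x − 0.6 y = -381.75
-78.0 x − 134.2 y = -4744.88
Solving the 2×2 system: x ≈ 6.3, y ≈ 31.7 km.

x ≈ 6.3 km, y ≈ 31.7 km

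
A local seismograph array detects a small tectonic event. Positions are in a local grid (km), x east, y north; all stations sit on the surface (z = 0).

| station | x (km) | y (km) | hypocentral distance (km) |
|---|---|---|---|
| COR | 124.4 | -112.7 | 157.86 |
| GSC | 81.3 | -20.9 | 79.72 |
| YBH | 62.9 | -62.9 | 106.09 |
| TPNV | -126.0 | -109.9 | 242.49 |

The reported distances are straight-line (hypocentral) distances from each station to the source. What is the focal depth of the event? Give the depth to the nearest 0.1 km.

Each station gives a sphere (x−x_i)² + (y−y_i)² + z² = d_i² (stations at z=0).
Subtracting the COR sphere from GSC and YBH: z² cancels, leaving linear equations in x and y:
-86.2 x + 183.6 y = -2565.65
-123.0 x + 99.6 y = -6599.14
Solving: x ≈ 68.303, y ≈ 18.094 km (keep extra digits for the depth step; rounded: 68.3, 18.1).
Then from the COR sphere: z² = 157.86² − (x − 124.4)² − (y + 112.7)² with x = 68.303, y = 18.094, so z ≈ 68.307 ≈ 68.3 km.

z ≈ 68.3 km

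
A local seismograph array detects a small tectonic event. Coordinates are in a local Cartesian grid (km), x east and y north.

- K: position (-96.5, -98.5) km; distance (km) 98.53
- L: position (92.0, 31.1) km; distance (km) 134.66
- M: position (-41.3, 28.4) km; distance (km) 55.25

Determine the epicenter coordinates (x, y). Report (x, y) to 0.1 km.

Circle about each station: (x + 96.5)² + (y + 98.5)² = 98.53²; (x − 92.0)² + (y − 31.1)² = 134.66²; (x + 41.3)² + (y − 28.4)² = 55.25².
Subtracting pairs of circle equations eliminates x²+y² and gives linear equations (the radical axes):
377.0 x + 259.2 y = -18008.44
110.4 x + 253.8 y = -9846.65
Solving the 2×2 system: x ≈ -30.1, y ≈ -25.7 km.

x ≈ -30.1 km, y ≈ -25.7 km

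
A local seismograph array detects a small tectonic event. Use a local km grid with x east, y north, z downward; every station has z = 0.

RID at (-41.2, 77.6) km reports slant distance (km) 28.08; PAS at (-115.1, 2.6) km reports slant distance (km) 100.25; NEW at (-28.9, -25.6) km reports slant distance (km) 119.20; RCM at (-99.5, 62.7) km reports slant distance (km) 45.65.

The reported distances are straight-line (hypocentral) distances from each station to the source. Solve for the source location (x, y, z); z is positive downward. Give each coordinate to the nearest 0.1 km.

Each station gives a sphere (x−x_i)² + (y−y_i)² + z² = d_i² (stations at z=0).
Subtracting the RID sphere from PAS and NEW: z² cancels, leaving linear equations in x and y:
-147.8 x − 150.0 y = -3726.01
24.6 x − 206.4 y = -19648.78
Solving: x ≈ -63.700, y ≈ 87.605 km (keep extra digits for the depth step; rounded: -63.7, 87.6).
Then from the RID sphere: z² = 28.08² − (x + 41.2)² − (y − 77.6)² with x = -63.700, y = 87.605, so z ≈ 13.496 ≈ 13.5 km.

(-63.7, 87.6, 13.5)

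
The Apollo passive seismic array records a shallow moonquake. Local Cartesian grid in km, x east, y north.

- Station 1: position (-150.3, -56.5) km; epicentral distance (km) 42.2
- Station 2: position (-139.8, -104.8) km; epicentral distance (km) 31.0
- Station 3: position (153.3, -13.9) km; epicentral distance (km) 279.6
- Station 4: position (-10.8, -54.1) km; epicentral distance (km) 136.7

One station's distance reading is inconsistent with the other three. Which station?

Solve using three stations at a time. Using Station 1, Station 2, Station 3 (subtract circle equations pairwise → linear system) gives (x, y) ≈ (-117.6, -83.2).
Distances from that point to each station vs reported:
  Station 1: calculated 42.2 vs reported 42.2 → residual 0.0 km
  Station 2: calculated 31.0 vs reported 31.0 → residual 0.0 km
  Station 3: calculated 279.6 vs reported 279.6 → residual 0.0 km
  Station 4: calculated 110.7 vs reported 136.7 → residual 26.0 km
Station 1, Station 2, Station 3 are mutually consistent (residuals ≈ 0); Station 4 is off by 26.0 km.

Station 4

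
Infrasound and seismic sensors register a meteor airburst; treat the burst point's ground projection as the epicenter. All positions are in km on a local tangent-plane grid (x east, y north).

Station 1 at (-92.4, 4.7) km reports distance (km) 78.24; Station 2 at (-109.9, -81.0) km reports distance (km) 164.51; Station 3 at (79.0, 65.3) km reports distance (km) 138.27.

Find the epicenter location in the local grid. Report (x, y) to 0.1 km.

-58.9 km east, 75.4 km north

Circle about each station: (x + 92.4)² + (y − 4.7)² = 78.24²; (x + 109.9)² + (y + 81.0)² = 164.51²; (x − 79.0)² + (y − 65.3)² = 138.27².
Subtracting the Station 1 equation from the Station 2 and Station 3 equations removes the quadratic terms:
-35.0 x − 171.4 y = -10862.88
342.8 x + 121.2 y = -11051.86
Solving the 2×2 system: x ≈ -58.9, y ≈ 75.4 km.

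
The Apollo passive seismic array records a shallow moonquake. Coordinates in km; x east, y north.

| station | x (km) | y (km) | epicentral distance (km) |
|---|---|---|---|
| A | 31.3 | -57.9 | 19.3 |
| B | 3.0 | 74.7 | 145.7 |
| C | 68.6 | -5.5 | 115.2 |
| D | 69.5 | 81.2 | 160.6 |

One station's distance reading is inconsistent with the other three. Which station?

Solve using three stations at a time. Using A, B, D (subtract circle equations pairwise → linear system) gives (x, y) ≈ (16.4, -70.4).
Distances from that point to each station vs reported:
  A: calculated 19.4 vs reported 19.3 → residual 0.1 km
  B: calculated 145.7 vs reported 145.7 → residual 0.0 km
  C: calculated 83.3 vs reported 115.2 → residual 31.9 km
  D: calculated 160.6 vs reported 160.6 → residual 0.0 km
A, B, D are mutually consistent (residuals ≈ 0); C is off by 31.9 km.

C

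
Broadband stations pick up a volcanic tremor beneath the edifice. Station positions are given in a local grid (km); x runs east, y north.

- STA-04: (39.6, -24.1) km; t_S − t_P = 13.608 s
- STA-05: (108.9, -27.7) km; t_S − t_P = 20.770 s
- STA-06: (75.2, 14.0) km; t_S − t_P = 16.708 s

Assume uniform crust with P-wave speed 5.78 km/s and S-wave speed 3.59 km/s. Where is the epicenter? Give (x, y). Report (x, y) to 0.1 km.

Distance from S−P lag: d = Δt · v_P v_S / (v_P − v_S) = Δt · (5.78·3.59)/(5.78−3.59) ≈ 9.4750·Δt.
So d_STA-04 = 128.94, d_STA-05 = 196.80, d_STA-06 = 158.31 km.
Circle about each station: (x − 39.6)² + (y + 24.1)² = 128.94²; (x − 108.9)² + (y + 27.7)² = 196.80²; (x − 75.2)² + (y − 14.0)² = 158.31².
Subtracting pairs of circle equations eliminates x²+y² and gives linear equations (the radical axes):
138.6 x − 7.2 y = -11627.19
71.2 x + 76.2 y = -4734.46
Solving the 2×2 system: x ≈ -83.1, y ≈ 15.5 km.
Check against STA-04 (with the unrounded x, y): √((x − 39.6)²+(y + 24.1)²) = 128.92 ≈ 128.94 km. ✓

x ≈ -83.1 km, y ≈ 15.5 km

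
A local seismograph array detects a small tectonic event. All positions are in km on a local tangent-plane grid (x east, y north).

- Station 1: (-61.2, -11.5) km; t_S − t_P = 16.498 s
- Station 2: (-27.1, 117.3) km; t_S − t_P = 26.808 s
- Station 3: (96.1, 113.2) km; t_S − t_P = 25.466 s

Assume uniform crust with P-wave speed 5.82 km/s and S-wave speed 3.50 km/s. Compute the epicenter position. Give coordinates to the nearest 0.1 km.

Distance from S−P lag: d = Δt · v_P v_S / (v_P − v_S) = Δt · (5.82·3.50)/(5.82−3.50) ≈ 8.7802·Δt.
So d_Station 1 = 144.86, d_Station 2 = 235.38, d_Station 3 = 223.60 km.
Circle about each station: (x + 61.2)² + (y + 11.5)² = 144.86²; (x + 27.1)² + (y − 117.3)² = 235.38²; (x − 96.1)² + (y − 113.2)² = 223.60².
Subtracting pairs of circle equations eliminates x²+y² and gives linear equations (the radical axes):
68.2 x + 257.6 y = -23803.31
314.6 x + 249.4 y = -10840.78
Solving the 2×2 system: x ≈ 49.1, y ≈ -105.4 km.

x ≈ 49.1 km, y ≈ -105.4 km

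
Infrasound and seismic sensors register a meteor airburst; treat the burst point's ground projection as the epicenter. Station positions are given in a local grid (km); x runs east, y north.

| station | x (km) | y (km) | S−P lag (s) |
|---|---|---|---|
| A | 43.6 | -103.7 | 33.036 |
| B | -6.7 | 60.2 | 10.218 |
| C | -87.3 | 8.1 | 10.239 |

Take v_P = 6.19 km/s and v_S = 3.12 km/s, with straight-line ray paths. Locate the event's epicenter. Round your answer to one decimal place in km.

x ≈ -70.2 km, y ≈ 70.2 km

Distance from S−P lag: d = Δt · v_P v_S / (v_P − v_S) = Δt · (6.19·3.12)/(6.19−3.12) ≈ 6.2908·Δt.
So d_A = 207.82, d_B = 64.28, d_C = 64.41 km.
Circle about each station: (x − 43.6)² + (y + 103.7)² = 207.82²; (x + 6.7)² + (y − 60.2)² = 64.28²; (x + 87.3)² + (y − 8.1)² = 64.41².
Subtracting pairs of circle equations eliminates x²+y² and gives linear equations (the radical axes):
-100.6 x + 327.8 y = 30071.51
-261.8 x + 223.6 y = 34072.75
Solving the 2×2 system: x ≈ -70.2, y ≈ 70.2 km.
Check against A (with the unrounded x, y): √((x − 43.6)²+(y + 103.7)²) = 207.82 ≈ 207.82 km. ✓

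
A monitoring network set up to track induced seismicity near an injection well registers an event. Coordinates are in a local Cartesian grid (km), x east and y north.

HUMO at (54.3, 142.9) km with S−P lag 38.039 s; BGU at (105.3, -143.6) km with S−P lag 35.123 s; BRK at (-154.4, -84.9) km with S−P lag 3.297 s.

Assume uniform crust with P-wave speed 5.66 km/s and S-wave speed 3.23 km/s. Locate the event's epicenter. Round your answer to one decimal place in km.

x ≈ -145.9 km, y ≈ -61.6 km

Distance from S−P lag: d = Δt · v_P v_S / (v_P − v_S) = Δt · (5.66·3.23)/(5.66−3.23) ≈ 7.5234·Δt.
So d_HUMO = 286.18, d_BGU = 264.24, d_BRK = 24.80 km.
Circle about each station: (x − 54.3)² + (y − 142.9)² = 286.18²; (x − 105.3)² + (y + 143.6)² = 264.24²; (x + 154.4)² + (y + 84.9)² = 24.80².
Subtracting the HUMO equation from the BGU and BRK equations removes the quadratic terms:
102.0 x − 573.0 y = 20416.36
-417.4 x − 455.6 y = 88962.42
Solving the 2×2 system: x ≈ -145.9, y ≈ -61.6 km.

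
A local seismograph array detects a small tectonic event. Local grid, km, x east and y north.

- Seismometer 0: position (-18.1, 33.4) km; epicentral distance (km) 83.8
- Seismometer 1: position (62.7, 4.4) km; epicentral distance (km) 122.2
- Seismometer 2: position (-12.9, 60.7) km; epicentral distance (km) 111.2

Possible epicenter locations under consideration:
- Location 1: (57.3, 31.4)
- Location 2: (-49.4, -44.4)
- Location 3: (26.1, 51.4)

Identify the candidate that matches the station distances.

Location 2

For each candidate, compare |candidate − station| to the reported distance:
Location 1: residuals Seismometer 0 8.4, Seismometer 1 94.7, Seismometer 2 35.1 → max 94.7 km
Location 2: residuals Seismometer 0 0.1, Seismometer 1 0.1, Seismometer 2 0.1 → max 0.1 km
Location 3: residuals Seismometer 0 36.1, Seismometer 1 62.6, Seismometer 2 71.1 → max 71.1 km
Only Location 2 has all residuals ≈ 0.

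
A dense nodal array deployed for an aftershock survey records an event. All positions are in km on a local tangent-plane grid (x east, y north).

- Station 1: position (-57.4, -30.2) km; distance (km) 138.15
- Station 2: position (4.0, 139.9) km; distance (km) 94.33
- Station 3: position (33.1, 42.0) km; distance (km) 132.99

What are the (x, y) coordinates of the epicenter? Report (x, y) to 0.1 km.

Circle about each station: (x + 57.4)² + (y + 30.2)² = 138.15²; (x − 4.0)² + (y − 139.9)² = 94.33²; (x − 33.1)² + (y − 42.0)² = 132.99².
Subtracting the Station 1 equation from the Station 2 and Station 3 equations removes the quadratic terms:
122.8 x + 340.2 y = 25568.48
181.0 x + 144.4 y = 51.89
Solving the 2×2 system: x ≈ -83.8, y ≈ 105.4 km.
Check against Station 1 (with the unrounded x, y): √((x + 57.4)²+(y + 30.2)²) = 138.16 ≈ 138.15 km. ✓

(-83.8, 105.4)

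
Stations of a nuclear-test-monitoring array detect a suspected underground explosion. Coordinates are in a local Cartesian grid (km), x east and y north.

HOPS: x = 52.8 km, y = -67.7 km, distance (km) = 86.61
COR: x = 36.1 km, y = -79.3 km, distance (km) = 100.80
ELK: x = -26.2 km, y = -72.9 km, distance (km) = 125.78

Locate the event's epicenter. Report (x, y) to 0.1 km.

x ≈ 60.1 km, y ≈ 18.6 km

Circle about each station: (x − 52.8)² + (y + 67.7)² = 86.61²; (x − 36.1)² + (y + 79.3)² = 100.80²; (x + 26.2)² + (y + 72.9)² = 125.78².
Subtracting the HOPS equation from the COR and ELK equations removes the quadratic terms:
-33.4 x − 23.2 y = -2438.78
-158.0 x − 10.4 y = -9689.60
Solving the 2×2 system: x ≈ 60.1, y ≈ 18.6 km.
Check against HOPS (with the unrounded x, y): √((x − 52.8)²+(y + 67.7)²) = 86.60 ≈ 86.61 km. ✓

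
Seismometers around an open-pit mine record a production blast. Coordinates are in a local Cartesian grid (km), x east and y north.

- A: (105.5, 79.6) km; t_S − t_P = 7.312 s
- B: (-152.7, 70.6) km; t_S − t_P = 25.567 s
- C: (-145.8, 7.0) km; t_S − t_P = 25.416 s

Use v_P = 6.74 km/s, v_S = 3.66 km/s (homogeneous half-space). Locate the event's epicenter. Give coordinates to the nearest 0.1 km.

Distance from S−P lag: d = Δt · v_P v_S / (v_P − v_S) = Δt · (6.74·3.66)/(6.74−3.66) ≈ 8.0092·Δt.
So d_A = 58.56, d_B = 204.77, d_C = 203.56 km.
Circle about each station: (x − 105.5)² + (y − 79.6)² = 58.56²; (x + 152.7)² + (y − 70.6)² = 204.77²; (x + 145.8)² + (y − 7.0)² = 203.56².
Subtracting the A equation from the B and C equations removes the quadratic terms:
-516.4 x − 18.0 y = -27666.24
-502.6 x − 145.2 y = -34167.17
Solving the 2×2 system: x ≈ 51.6, y ≈ 56.7 km.

(51.6, 56.7)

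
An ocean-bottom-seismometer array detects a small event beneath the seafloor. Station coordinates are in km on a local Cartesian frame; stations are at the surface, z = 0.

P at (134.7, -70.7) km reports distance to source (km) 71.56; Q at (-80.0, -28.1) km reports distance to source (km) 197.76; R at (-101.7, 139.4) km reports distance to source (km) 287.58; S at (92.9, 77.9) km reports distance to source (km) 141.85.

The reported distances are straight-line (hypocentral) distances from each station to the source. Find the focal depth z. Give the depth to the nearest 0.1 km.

depth ≈ 62.1 km

Each station gives a sphere (x−x_i)² + (y−y_i)² + z² = d_i² (stations at z=0).
Subtracting the P sphere from Q and R: z² cancels, leaving linear equations in x and y:
-429.4 x + 85.2 y = -49941.15
-472.8 x + 420.2 y = -70948.75
Solving: x ≈ 106.602, y ≈ -48.899 km (keep extra digits for the depth step; rounded: 106.6, -48.9).
Then from the P sphere: z² = 71.56² − (x − 134.7)² − (y + 70.7)² with x = 106.602, y = -48.899, so z ≈ 62.097 ≈ 62.1 km.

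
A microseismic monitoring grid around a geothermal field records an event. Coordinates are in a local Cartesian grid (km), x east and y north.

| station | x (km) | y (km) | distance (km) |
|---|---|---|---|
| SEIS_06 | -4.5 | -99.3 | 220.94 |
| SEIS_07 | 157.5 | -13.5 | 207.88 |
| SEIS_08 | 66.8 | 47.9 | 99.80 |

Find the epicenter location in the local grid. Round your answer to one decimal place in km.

Circle about each station: (x + 4.5)² + (y + 99.3)² = 220.94²; (x − 157.5)² + (y + 13.5)² = 207.88²; (x − 66.8)² + (y − 47.9)² = 99.80².
Subtracting pairs of circle equations eliminates x²+y² and gives linear equations (the radical axes):
324.0 x + 171.6 y = 20708.15
142.6 x + 294.4 y = 35730.35
Solving the 2×2 system: x ≈ -0.5, y ≈ 121.6 km.
Check against SEIS_06 (with the unrounded x, y): √((x + 4.5)²+(y + 99.3)²) = 220.94 ≈ 220.94 km. ✓

-0.5 km east, 121.6 km north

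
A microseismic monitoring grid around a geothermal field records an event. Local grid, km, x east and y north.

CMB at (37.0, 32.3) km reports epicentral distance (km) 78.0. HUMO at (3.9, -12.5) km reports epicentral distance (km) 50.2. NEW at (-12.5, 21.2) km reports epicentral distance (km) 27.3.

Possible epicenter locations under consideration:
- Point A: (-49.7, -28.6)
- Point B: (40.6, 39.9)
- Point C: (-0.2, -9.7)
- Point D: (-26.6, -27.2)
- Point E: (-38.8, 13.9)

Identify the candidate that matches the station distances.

For each candidate, compare |candidate − station| to the reported distance:
Point A: residuals CMB 28.0, HUMO 5.8, NEW 34.9 → max 34.9 km
Point B: residuals CMB 69.6, HUMO 13.8, NEW 29.0 → max 69.6 km
Point C: residuals CMB 21.9, HUMO 45.2, NEW 6.0 → max 45.2 km
Point D: residuals CMB 9.1, HUMO 16.3, NEW 23.1 → max 23.1 km
Point E: residuals CMB 0.0, HUMO 0.0, NEW 0.0 → max 0.0 km
Only Point E has all residuals ≈ 0.

Point E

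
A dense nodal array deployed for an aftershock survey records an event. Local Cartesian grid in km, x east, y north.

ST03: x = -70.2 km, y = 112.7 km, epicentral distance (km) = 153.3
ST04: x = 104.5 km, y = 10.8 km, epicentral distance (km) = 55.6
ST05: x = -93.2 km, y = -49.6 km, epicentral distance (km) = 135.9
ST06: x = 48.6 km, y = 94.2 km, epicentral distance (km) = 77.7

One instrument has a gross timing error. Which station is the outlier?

ST05

Solve using three stations at a time. Using ST03, ST04, ST06 (subtract circle equations pairwise → linear system) gives (x, y) ≈ (49.2, 16.5).
Distances from that point to each station vs reported:
  ST03: calculated 153.3 vs reported 153.3 → residual 0.0 km
  ST04: calculated 55.6 vs reported 55.6 → residual 0.0 km
  ST05: calculated 156.9 vs reported 135.9 → residual 21.0 km
  ST06: calculated 77.7 vs reported 77.7 → residual 0.0 km
ST03, ST04, ST06 are mutually consistent (residuals ≈ 0); ST05 is off by 21.0 km.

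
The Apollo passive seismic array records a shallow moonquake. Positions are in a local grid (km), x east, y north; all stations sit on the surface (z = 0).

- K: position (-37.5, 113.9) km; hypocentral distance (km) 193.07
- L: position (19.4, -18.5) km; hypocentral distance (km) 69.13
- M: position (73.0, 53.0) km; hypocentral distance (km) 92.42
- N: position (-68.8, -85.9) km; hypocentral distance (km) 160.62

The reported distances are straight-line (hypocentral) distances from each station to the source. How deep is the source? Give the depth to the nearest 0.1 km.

z ≈ 23.6 km

Each station gives a sphere (x−x_i)² + (y−y_i)² + z² = d_i² (stations at z=0).
Subtracting the K sphere from L and M: z² cancels, leaving linear equations in x and y:
113.8 x − 264.8 y = 18836.22
221.0 x − 121.8 y = 22493.11
Solving: x ≈ 81.996, y ≈ -35.895 km (keep extra digits for the depth step; rounded: 82.0, -35.9).
Then from the K sphere: z² = 193.07² − (x + 37.5)² − (y − 113.9)² with x = 81.996, y = -35.895, so z ≈ 23.626 ≈ 23.6 km.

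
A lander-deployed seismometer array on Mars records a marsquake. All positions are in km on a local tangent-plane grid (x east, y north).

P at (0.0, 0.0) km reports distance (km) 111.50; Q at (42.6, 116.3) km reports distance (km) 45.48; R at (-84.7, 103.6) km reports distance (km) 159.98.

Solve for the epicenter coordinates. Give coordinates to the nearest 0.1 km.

Circle about each station: x² + y² = 111.50²; (x − 42.6)² + (y − 116.3)² = 45.48²; (x + 84.7)² + (y − 103.6)² = 159.98².
Subtracting the P equation from the Q and R equations removes the quadratic terms:
85.2 x + 232.6 y = 25704.27
-169.4 x + 207.2 y = 4745.70
Solving the 2×2 system: x ≈ 74.0, y ≈ 83.4 km.

(74.0, 83.4)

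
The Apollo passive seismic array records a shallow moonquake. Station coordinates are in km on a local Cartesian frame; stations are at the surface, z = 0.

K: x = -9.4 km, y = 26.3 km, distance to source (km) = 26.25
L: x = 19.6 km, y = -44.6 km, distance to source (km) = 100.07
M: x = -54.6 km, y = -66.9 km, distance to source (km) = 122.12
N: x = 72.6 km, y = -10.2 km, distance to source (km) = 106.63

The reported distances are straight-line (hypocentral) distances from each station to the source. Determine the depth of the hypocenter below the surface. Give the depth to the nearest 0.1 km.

Each station gives a sphere (x−x_i)² + (y−y_i)² + z² = d_i² (stations at z=0).
Subtracting the K sphere from L and M: z² cancels, leaving linear equations in x and y:
58.0 x − 141.8 y = -7731.67
-90.4 x − 186.4 y = -7547.51
Solving: x ≈ -15.698, y ≈ 48.104 km (keep extra digits for the depth step; rounded: -15.7, 48.1).
Then from the K sphere: z² = 26.25² − (x + 9.4)² − (y − 26.3)² with x = -15.698, y = 48.104, so z ≈ 13.190 ≈ 13.2 km.

z ≈ 13.2 km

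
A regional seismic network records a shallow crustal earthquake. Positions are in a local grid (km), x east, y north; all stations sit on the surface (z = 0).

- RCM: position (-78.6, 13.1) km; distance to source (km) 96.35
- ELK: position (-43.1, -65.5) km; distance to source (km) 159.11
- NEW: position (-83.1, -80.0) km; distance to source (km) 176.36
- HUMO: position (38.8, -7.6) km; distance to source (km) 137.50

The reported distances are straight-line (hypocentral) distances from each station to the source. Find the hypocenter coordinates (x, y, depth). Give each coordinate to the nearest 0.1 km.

Each station gives a sphere (x−x_i)² + (y−y_i)² + z² = d_i² (stations at z=0).
Subtracting the RCM sphere from ELK and NEW: z² cancels, leaving linear equations in x and y:
71.0 x − 157.2 y = -16234.38
-9.0 x − 186.2 y = -14863.49
Solving: x ≈ -46.895, y ≈ 82.092 km (keep extra digits for the depth step; rounded: -46.9, 82.1).
Then from the RCM sphere: z² = 96.35² − (x + 78.6)² − (y − 13.1)² with x = -46.895, y = 82.092, so z ≈ 59.315 ≈ 59.3 km.

x ≈ -46.9 km, y ≈ 82.1 km, depth ≈ 59.3 km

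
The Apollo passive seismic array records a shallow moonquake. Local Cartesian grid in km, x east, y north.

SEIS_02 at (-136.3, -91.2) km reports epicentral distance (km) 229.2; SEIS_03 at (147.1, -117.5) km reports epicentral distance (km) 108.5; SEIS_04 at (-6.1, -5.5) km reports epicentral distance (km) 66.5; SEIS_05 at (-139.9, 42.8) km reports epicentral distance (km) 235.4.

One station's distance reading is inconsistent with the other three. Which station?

SEIS_04

Solve using three stations at a time. Using SEIS_02, SEIS_03, SEIS_05 (subtract circle equations pairwise → linear system) gives (x, y) ≈ (84.3, -29.0).
Distances from that point to each station vs reported:
  SEIS_02: calculated 229.2 vs reported 229.2 → residual 0.0 km
  SEIS_03: calculated 108.5 vs reported 108.5 → residual 0.0 km
  SEIS_04: calculated 93.4 vs reported 66.5 → residual 26.9 km
  SEIS_05: calculated 235.4 vs reported 235.4 → residual 0.0 km
SEIS_02, SEIS_03, SEIS_05 are mutually consistent (residuals ≈ 0); SEIS_04 is off by 26.9 km.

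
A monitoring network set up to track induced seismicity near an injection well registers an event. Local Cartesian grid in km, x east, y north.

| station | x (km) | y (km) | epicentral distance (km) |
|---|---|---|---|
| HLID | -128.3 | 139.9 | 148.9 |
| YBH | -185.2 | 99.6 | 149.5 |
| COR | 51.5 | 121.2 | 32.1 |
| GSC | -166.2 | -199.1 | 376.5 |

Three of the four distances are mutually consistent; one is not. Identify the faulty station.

Solve using three stations at a time. Using HLID, COR, GSC (subtract circle equations pairwise → linear system) gives (x, y) ≈ (20.1, 128.1).
Distances from that point to each station vs reported:
  HLID: calculated 148.9 vs reported 148.9 → residual 0.0 km
  YBH: calculated 207.3 vs reported 149.5 → residual 57.8 km
  COR: calculated 32.1 vs reported 32.1 → residual 0.0 km
  GSC: calculated 376.5 vs reported 376.5 → residual 0.0 km
HLID, COR, GSC are mutually consistent (residuals ≈ 0); YBH is off by 57.8 km.

YBH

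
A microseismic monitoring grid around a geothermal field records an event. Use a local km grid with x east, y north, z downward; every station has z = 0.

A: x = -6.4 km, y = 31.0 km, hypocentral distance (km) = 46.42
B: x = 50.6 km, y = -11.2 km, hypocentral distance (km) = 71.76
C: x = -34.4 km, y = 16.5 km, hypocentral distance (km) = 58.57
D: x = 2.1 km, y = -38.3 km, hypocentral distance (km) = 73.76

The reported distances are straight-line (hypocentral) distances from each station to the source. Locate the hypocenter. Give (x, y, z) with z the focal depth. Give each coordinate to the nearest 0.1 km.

(3.9, 20.8, 44.1)

Each station gives a sphere (x−x_i)² + (y−y_i)² + z² = d_i² (stations at z=0).
Subtracting the A sphere from B and C: z² cancels, leaving linear equations in x and y:
114.0 x − 84.4 y = -1310.84
-56.0 x − 29.0 y = -821.98
Solving: x ≈ 3.904, y ≈ 20.805 km (keep extra digits for the depth step; rounded: 3.9, 20.8).
Then from the A sphere: z² = 46.42² − (x + 6.4)² − (y − 31.0)² with x = 3.904, y = 20.805, so z ≈ 44.099 ≈ 44.1 km.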